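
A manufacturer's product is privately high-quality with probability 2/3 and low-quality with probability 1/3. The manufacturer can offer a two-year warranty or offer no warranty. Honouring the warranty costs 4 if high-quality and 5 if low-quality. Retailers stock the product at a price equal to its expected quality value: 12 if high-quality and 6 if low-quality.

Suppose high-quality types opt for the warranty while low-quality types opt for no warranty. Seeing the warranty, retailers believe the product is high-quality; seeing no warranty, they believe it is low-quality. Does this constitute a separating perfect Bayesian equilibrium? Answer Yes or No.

No

Under these beliefs, the warranty earns price 12 and no warranty earns price 6.
high-quality: the warranty nets 12 − 4 = 8; no warranty nets 6. high-quality prefers the warranty.
low-quality: the warranty nets 12 − 5 = 7; no warranty nets 6. low-quality would deviate to the warranty.
low-quality has a profitable deviation, so the profile is not an equilibrium.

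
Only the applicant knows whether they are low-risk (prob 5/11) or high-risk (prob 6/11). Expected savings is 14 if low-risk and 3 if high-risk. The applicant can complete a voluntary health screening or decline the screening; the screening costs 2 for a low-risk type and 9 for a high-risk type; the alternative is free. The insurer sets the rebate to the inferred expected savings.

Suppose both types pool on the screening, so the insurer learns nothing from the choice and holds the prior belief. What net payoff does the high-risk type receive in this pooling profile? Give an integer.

-1

Pooled rebate = 5/11·14 + 6/11·3 = 8.
high-risk pays cost 9 for the screening, so net payoff = 8 − 9 = -1.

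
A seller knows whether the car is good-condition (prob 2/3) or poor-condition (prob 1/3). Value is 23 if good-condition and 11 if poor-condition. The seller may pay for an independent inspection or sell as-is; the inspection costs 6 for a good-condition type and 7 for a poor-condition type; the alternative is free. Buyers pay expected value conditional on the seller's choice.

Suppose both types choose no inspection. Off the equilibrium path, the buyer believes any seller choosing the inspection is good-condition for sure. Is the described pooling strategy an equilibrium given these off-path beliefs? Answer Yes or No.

On path, the buyer holds the prior and pays 2/3·23 + 1/3·11 = 19. Off path (the inspection), believing good-condition, it pays 23.
good-condition: no inspection nets 19; the inspection nets 23 − 6 = 17. good-condition stays.
poor-condition: no inspection nets 19; the inspection nets 23 − 7 = 16. poor-condition stays.
No type deviates, so pooling is sustained.

Yes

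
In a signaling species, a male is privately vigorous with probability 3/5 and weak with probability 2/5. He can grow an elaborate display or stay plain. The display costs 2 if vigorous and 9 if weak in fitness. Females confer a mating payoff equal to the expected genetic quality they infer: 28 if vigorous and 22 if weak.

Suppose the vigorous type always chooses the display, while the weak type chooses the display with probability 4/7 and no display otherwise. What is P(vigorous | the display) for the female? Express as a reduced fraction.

P(the display) = (3/5)·1 + (2/5)·(4/7) = 29/35.
By Bayes' rule, P(vigorous | the display) = (3/5) / (29/35) = 21/29.

21/29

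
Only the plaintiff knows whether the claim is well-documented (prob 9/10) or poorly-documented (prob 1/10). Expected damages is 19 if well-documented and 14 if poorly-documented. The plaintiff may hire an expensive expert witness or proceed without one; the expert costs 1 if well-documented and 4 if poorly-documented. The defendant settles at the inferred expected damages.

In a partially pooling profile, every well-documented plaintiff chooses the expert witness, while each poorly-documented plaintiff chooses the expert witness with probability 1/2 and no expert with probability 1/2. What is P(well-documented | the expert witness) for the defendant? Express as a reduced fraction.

P(the expert witness) = (9/10)·1 + (1/10)·(1/2) = 19/20.
By Bayes' rule, P(well-documented | the expert witness) = (9/10) / (19/20) = 18/19.

18/19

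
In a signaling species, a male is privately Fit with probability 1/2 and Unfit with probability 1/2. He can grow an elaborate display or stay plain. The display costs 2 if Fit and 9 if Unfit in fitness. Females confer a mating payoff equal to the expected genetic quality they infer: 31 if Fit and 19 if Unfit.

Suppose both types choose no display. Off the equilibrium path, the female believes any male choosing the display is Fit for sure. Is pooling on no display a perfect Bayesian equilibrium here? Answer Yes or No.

On path, the female holds the prior and pays 1/2·31 + 1/2·19 = 25. Off path (the display), believing Fit, it pays 31.
Fit: no display nets 25; the display nets 31 − 2 = 29. Fit would deviate.
Unfit: no display nets 25; the display nets 31 − 9 = 22. Unfit stays.
A type deviates, so pooling fails.

No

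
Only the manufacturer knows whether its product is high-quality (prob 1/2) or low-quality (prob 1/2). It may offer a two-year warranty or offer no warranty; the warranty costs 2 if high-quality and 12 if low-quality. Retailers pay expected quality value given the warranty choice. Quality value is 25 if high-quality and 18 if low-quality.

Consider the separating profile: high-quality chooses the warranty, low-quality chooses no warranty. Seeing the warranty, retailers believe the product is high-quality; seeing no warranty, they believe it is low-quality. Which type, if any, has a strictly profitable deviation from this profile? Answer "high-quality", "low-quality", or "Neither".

The warranty pays 25; no warranty pays 18.
high-quality: assigned the warranty, nets 25 − 2 = 23; deviating to no warranty nets 18.
low-quality: assigned no warranty, nets 18; deviating to the warranty nets 25 − 12 = 13.
Both types strictly prefer their assigned action; no profitable deviation.

Neither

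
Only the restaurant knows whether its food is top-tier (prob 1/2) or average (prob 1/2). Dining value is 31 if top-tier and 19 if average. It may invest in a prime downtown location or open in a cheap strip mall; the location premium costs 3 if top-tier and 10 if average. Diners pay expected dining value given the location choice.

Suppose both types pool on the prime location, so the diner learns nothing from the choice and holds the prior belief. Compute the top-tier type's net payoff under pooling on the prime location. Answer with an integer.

Pooled price premium = 1/2·31 + 1/2·19 = 25.
top-tier pays cost 3 for the prime location, so net payoff = 25 − 3 = 22.

22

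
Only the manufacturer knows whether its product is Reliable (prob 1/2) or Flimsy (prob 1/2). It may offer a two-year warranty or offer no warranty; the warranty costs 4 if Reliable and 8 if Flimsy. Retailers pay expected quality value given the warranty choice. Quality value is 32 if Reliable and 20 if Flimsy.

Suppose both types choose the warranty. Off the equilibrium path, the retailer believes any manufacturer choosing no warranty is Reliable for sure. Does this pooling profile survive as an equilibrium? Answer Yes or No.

No

On path, the retailer holds the prior and pays 1/2·32 + 1/2·20 = 26. Off path (no warranty), believing Reliable, it pays 32.
Reliable: the warranty nets 26 − 4 = 22; no warranty nets 32. Reliable would deviate.
Flimsy: the warranty nets 26 − 8 = 18; no warranty nets 32. Flimsy would deviate.
A type deviates, so pooling fails.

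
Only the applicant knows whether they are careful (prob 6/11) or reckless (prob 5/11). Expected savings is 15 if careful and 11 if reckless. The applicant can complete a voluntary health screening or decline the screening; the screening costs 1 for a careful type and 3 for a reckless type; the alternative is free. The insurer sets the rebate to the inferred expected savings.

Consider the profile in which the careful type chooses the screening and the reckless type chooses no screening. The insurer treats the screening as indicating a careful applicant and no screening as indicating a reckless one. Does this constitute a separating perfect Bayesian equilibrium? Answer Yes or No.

Under these beliefs, the screening earns rebate 15 and no screening earns rebate 11.
careful: the screening nets 15 − 1 = 14; no screening nets 11. careful prefers the screening.
reckless: the screening nets 15 − 3 = 12; no screening nets 11. reckless would deviate to the screening.
reckless has a profitable deviation, so the profile is not an equilibrium.

No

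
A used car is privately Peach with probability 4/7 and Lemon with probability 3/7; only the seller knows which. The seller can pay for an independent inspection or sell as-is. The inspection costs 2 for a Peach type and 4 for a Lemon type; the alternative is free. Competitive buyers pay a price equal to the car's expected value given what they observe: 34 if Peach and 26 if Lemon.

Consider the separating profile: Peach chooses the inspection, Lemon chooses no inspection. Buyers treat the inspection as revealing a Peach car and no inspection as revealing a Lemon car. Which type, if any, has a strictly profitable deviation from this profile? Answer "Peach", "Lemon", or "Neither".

The inspection pays 34; no inspection pays 26.
Peach: assigned the inspection, nets 34 − 2 = 32; deviating to no inspection nets 26.
Lemon: assigned no inspection, nets 26; deviating to the inspection nets 34 − 4 = 30.
The Lemon type gains 4 by deviating.

Lemon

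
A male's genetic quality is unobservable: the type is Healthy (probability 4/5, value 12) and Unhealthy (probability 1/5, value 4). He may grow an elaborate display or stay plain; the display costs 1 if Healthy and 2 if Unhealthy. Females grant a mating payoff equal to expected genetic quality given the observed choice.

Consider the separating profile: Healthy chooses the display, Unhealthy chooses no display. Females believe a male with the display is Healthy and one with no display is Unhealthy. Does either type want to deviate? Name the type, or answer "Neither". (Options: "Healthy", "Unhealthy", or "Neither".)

The display pays 12; no display pays 4.
Healthy: assigned the display, nets 12 − 1 = 11; deviating to no display nets 4.
Unhealthy: assigned no display, nets 4; deviating to the display nets 12 − 2 = 10.
The Unhealthy type gains 6 by deviating.

Unhealthy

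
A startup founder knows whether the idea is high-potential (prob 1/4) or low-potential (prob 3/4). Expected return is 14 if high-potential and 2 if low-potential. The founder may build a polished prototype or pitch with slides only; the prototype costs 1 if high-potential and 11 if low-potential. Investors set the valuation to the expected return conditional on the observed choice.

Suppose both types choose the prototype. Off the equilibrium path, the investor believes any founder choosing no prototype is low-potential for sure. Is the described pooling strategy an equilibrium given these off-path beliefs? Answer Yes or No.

On path, the investor holds the prior and pays 1/4·14 + 3/4·2 = 5. Off path (no prototype), believing low-potential, it pays 2.
high-potential: the prototype nets 5 − 1 = 4; no prototype nets 2. high-potential stays.
low-potential: the prototype nets 5 − 11 = -6; no prototype nets 2. low-potential would deviate.
A type deviates, so pooling fails.

No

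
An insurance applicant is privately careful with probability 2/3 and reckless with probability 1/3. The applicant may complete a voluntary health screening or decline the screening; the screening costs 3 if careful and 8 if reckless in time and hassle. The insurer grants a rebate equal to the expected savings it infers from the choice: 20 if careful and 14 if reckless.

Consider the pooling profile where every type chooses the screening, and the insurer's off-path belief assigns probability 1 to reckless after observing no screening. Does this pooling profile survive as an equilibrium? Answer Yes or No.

No

On path, the insurer holds the prior and pays 2/3·20 + 1/3·14 = 18. Off path (no screening), believing reckless, it pays 14.
careful: the screening nets 18 − 3 = 15; no screening nets 14. careful stays.
reckless: the screening nets 18 − 8 = 10; no screening nets 14. reckless would deviate.
A type deviates, so pooling fails.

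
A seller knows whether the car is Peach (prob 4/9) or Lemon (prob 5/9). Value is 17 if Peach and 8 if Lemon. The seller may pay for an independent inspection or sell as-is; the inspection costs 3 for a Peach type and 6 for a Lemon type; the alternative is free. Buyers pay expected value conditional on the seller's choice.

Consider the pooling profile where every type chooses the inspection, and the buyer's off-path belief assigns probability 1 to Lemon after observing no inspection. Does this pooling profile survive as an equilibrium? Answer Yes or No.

On path, the buyer holds the prior and pays 4/9·17 + 5/9·8 = 12. Off path (no inspection), believing Lemon, it pays 8.
Peach: the inspection nets 12 − 3 = 9; no inspection nets 8. Peach stays.
Lemon: the inspection nets 12 − 6 = 6; no inspection nets 8. Lemon would deviate.
A type deviates, so pooling fails.

No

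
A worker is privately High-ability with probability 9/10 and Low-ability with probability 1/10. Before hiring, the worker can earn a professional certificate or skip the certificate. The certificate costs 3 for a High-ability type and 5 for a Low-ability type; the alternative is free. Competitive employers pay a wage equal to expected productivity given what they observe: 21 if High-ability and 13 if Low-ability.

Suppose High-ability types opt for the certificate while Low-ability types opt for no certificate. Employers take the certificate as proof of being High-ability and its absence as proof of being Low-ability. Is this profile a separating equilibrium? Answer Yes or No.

Under these beliefs, the certificate earns wage 21 and no certificate earns wage 13.
High-ability: the certificate nets 21 − 3 = 18; no certificate nets 13. High-ability prefers the certificate.
Low-ability: the certificate nets 21 − 5 = 16; no certificate nets 13. Low-ability would deviate to the certificate.
Low-ability has a profitable deviation, so the profile is not an equilibrium.

No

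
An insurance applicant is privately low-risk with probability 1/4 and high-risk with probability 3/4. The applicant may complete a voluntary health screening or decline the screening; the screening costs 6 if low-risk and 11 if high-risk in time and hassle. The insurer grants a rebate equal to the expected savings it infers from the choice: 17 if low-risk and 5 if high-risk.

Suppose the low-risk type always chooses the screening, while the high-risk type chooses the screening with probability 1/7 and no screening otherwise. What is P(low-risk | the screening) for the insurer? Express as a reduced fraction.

P(the screening) = (1/4)·1 + (3/4)·(1/7) = 5/14.
By Bayes' rule, P(low-risk | the screening) = (1/4) / (5/14) = 7/10.

7/10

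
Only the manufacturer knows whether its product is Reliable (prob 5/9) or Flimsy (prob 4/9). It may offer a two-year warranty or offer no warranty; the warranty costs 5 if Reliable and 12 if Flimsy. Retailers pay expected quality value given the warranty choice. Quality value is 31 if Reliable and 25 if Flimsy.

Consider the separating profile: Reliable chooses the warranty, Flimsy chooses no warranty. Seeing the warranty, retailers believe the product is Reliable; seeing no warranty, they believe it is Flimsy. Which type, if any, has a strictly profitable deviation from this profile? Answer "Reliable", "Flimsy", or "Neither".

Neither

The warranty pays 31; no warranty pays 25.
Reliable: assigned the warranty, nets 31 − 5 = 26; deviating to no warranty nets 25.
Flimsy: assigned no warranty, nets 25; deviating to the warranty nets 31 − 12 = 19.
Both types strictly prefer their assigned action; no profitable deviation.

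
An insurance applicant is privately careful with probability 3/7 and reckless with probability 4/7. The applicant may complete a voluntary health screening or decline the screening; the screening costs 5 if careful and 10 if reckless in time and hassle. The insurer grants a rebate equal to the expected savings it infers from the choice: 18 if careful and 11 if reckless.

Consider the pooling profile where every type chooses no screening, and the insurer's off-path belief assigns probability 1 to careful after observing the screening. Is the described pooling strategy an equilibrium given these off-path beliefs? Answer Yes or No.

On path, the insurer holds the prior and pays 3/7·18 + 4/7·11 = 14. Off path (the screening), believing careful, it pays 18.
careful: no screening nets 14; the screening nets 18 − 5 = 13. careful stays.
reckless: no screening nets 14; the screening nets 18 − 10 = 8. reckless stays.
No type deviates, so pooling is sustained.

Yes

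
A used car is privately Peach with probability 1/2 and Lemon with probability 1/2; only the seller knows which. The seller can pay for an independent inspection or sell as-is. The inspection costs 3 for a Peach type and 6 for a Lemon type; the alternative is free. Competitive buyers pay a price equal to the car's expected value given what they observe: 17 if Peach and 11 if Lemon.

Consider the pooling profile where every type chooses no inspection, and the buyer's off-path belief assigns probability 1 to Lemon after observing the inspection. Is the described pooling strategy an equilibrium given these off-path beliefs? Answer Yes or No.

Yes

On path, the buyer holds the prior and pays 1/2·17 + 1/2·11 = 14. Off path (the inspection), believing Lemon, it pays 11.
Peach: no inspection nets 14; the inspection nets 11 − 3 = 8. Peach stays.
Lemon: no inspection nets 14; the inspection nets 11 − 6 = 5. Lemon stays.
No type deviates, so pooling is sustained.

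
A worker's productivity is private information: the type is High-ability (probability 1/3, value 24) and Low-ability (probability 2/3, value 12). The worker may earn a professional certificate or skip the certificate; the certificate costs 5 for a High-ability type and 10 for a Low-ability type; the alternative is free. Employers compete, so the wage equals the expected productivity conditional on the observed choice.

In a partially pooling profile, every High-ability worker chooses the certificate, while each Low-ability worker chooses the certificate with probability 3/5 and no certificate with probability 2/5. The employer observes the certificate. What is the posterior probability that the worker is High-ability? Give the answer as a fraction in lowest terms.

5/11

P(the certificate) = (1/3)·1 + (2/3)·(3/5) = 11/15.
By Bayes' rule, P(High-ability | the certificate) = (1/3) / (11/15) = 5/11.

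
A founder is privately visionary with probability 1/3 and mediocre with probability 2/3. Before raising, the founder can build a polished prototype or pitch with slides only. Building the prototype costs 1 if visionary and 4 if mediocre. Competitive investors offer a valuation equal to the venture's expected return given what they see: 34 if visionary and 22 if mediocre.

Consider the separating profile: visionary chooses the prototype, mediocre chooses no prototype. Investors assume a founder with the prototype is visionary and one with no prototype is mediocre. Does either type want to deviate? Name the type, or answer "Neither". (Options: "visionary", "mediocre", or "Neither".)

The prototype pays 34; no prototype pays 22.
visionary: assigned the prototype, nets 34 − 1 = 33; deviating to no prototype nets 22.
mediocre: assigned no prototype, nets 22; deviating to the prototype nets 34 − 4 = 30.
The mediocre type gains 8 by deviating.

mediocre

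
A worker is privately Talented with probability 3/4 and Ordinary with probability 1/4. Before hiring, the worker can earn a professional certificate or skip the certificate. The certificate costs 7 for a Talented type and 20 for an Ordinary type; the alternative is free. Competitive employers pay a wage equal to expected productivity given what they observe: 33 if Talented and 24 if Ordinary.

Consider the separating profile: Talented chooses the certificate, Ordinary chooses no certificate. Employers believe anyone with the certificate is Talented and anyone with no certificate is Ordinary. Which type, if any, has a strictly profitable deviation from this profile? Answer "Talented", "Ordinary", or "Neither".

The certificate pays 33; no certificate pays 24.
Talented: assigned the certificate, nets 33 − 7 = 26; deviating to no certificate nets 24.
Ordinary: assigned no certificate, nets 24; deviating to the certificate nets 33 − 20 = 13.
Both types strictly prefer their assigned action; no profitable deviation.

Neither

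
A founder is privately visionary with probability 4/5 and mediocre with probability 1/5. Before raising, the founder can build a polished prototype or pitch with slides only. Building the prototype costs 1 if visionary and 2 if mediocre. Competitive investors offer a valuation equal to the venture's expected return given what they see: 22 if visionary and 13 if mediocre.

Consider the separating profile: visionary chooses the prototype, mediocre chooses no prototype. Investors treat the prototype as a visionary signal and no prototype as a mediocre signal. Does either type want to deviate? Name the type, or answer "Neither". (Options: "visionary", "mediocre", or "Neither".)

The prototype pays 22; no prototype pays 13.
visionary: assigned the prototype, nets 22 − 1 = 21; deviating to no prototype nets 13.
mediocre: assigned no prototype, nets 13; deviating to the prototype nets 22 − 2 = 20.
The mediocre type gains 7 by deviating.

mediocre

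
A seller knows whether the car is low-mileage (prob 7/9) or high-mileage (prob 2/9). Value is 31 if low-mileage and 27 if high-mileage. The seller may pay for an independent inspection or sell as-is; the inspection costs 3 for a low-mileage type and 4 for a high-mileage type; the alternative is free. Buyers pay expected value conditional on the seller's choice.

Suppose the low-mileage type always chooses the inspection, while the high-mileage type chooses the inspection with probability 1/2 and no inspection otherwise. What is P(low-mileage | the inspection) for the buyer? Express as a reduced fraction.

7/8

P(the inspection) = (7/9)·1 + (2/9)·(1/2) = 8/9.
By Bayes' rule, P(low-mileage | the inspection) = (7/9) / (8/9) = 7/8.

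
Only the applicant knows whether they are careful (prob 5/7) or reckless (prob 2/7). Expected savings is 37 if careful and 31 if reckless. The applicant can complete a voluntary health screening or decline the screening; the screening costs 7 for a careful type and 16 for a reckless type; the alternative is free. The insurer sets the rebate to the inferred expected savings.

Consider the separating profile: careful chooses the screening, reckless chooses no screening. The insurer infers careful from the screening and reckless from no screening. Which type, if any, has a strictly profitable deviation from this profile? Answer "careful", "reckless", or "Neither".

careful

The screening pays 37; no screening pays 31.
careful: assigned the screening, nets 37 − 7 = 30; deviating to no screening nets 31.
reckless: assigned no screening, nets 31; deviating to the screening nets 37 − 16 = 21.
The careful type gains 1 by deviating.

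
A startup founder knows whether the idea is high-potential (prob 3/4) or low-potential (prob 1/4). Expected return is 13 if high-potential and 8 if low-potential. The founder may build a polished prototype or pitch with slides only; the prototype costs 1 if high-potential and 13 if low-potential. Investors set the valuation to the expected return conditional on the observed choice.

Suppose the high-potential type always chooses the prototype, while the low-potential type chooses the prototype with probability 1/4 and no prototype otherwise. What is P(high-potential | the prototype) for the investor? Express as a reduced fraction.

12/13

P(the prototype) = (3/4)·1 + (1/4)·(1/4) = 13/16.
By Bayes' rule, P(high-potential | the prototype) = (3/4) / (13/16) = 12/13.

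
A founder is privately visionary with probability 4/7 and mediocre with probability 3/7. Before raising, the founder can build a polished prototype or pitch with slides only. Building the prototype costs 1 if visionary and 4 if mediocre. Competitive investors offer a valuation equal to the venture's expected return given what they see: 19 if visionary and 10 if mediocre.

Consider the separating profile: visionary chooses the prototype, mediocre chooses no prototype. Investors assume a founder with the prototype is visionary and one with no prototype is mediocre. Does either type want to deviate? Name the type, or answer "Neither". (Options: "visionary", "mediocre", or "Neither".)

mediocre

The prototype pays 19; no prototype pays 10.
visionary: assigned the prototype, nets 19 − 1 = 18; deviating to no prototype nets 10.
mediocre: assigned no prototype, nets 10; deviating to the prototype nets 19 − 4 = 15.
The mediocre type gains 5 by deviating.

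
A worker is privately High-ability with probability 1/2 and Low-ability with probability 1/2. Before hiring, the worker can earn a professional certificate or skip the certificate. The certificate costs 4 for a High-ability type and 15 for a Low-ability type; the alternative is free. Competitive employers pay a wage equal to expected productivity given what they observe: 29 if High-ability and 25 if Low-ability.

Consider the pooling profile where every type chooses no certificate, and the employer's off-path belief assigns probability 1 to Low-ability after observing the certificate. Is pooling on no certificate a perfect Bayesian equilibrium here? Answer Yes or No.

Yes

On path, the employer holds the prior and pays 1/2·29 + 1/2·25 = 27. Off path (the certificate), believing Low-ability, it pays 25.
High-ability: no certificate nets 27; the certificate nets 25 − 4 = 21. High-ability stays.
Low-ability: no certificate nets 27; the certificate nets 25 − 15 = 10. Low-ability stays.
No type deviates, so pooling is sustained.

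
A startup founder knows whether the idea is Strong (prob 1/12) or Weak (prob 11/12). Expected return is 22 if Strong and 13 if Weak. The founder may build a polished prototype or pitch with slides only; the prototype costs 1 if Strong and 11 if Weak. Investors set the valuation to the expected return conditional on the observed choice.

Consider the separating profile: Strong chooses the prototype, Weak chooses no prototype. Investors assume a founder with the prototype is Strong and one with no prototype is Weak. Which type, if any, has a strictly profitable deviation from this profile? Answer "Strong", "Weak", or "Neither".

The prototype pays 22; no prototype pays 13.
Strong: assigned the prototype, nets 22 − 1 = 21; deviating to no prototype nets 13.
Weak: assigned no prototype, nets 13; deviating to the prototype nets 22 − 11 = 11.
Both types strictly prefer their assigned action; no profitable deviation.

Neither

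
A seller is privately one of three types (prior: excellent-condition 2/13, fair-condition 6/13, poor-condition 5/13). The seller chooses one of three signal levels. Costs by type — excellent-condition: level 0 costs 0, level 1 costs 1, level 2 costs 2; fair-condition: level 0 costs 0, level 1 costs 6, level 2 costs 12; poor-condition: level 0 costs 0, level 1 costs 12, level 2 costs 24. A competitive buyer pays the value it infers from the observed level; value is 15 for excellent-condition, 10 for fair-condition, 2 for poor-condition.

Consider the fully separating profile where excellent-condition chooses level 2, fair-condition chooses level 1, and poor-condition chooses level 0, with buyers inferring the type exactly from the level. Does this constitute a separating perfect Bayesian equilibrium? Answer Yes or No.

Yes

Separating prices: level 2 → 15, level 1 → 10, level 0 → 2.
excellent-condition (assigned level 2): level 0: 2 − 0 = 2; level 1: 10 − 1 = 9; level 2: 15 − 2 = 13. excellent-condition stays.
fair-condition (assigned level 1): level 0: 2 − 0 = 2; level 1: 10 − 6 = 4; level 2: 15 − 12 = 3. fair-condition stays.
poor-condition (assigned level 0): level 0: 2 − 0 = 2; level 1: 10 − 12 = -2; level 2: 15 − 24 = -9. poor-condition stays.
Every type prefers its assigned level; separation holds.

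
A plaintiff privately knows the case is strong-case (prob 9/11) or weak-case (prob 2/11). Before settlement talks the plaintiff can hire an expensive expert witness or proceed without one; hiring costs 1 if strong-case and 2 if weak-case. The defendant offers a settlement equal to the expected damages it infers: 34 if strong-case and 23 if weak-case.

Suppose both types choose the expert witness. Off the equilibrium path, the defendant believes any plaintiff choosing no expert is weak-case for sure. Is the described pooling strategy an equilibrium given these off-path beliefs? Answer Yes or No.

Yes

On path, the defendant holds the prior and pays 9/11·34 + 2/11·23 = 32. Off path (no expert), believing weak-case, it pays 23.
strong-case: the expert witness nets 32 − 1 = 31; no expert nets 23. strong-case stays.
weak-case: the expert witness nets 32 − 2 = 30; no expert nets 23. weak-case stays.
No type deviates, so pooling is sustained.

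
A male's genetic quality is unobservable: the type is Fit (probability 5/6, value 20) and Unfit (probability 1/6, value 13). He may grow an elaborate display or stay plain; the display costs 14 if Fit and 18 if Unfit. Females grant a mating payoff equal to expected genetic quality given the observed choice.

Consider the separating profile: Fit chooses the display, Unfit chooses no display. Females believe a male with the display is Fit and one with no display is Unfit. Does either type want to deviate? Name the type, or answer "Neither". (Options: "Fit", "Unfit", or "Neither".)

Fit

The display pays 20; no display pays 13.
Fit: assigned the display, nets 20 − 14 = 6; deviating to no display nets 13.
Unfit: assigned no display, nets 13; deviating to the display nets 20 − 18 = 2.
The Fit type gains 7 by deviating.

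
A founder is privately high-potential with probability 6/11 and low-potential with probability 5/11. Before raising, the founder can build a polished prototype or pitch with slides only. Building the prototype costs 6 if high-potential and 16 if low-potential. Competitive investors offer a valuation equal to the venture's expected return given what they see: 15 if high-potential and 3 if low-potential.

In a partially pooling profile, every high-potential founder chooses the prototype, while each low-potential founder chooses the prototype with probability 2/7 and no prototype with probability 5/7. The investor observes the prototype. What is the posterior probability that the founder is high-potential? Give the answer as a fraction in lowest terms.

P(the prototype) = (6/11)·1 + (5/11)·(2/7) = 52/77.
By Bayes' rule, P(high-potential | the prototype) = (6/11) / (52/77) = 21/26.

21/26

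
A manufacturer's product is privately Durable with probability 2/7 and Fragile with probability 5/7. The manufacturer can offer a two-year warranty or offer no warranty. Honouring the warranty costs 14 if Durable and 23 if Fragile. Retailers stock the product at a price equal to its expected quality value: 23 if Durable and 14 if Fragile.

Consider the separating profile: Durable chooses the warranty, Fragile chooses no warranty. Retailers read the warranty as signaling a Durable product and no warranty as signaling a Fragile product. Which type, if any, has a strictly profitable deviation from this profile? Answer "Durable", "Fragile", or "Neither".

The warranty pays 23; no warranty pays 14.
Durable: assigned the warranty, nets 23 − 14 = 9; deviating to no warranty nets 14.
Fragile: assigned no warranty, nets 14; deviating to the warranty nets 23 − 23 = 0.
The Durable type gains 5 by deviating.

Durable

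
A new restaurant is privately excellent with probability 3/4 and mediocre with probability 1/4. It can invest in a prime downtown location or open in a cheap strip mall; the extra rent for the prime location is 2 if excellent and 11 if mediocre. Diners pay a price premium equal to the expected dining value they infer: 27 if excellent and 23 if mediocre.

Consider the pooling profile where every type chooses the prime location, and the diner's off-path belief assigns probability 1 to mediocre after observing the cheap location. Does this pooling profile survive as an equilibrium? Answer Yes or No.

On path, the diner holds the prior and pays 3/4·27 + 1/4·23 = 26. Off path (the cheap location), believing mediocre, it pays 23.
excellent: the prime location nets 26 − 2 = 24; the cheap location nets 23. excellent stays.
mediocre: the prime location nets 26 − 11 = 15; the cheap location nets 23. mediocre would deviate.
A type deviates, so pooling fails.

No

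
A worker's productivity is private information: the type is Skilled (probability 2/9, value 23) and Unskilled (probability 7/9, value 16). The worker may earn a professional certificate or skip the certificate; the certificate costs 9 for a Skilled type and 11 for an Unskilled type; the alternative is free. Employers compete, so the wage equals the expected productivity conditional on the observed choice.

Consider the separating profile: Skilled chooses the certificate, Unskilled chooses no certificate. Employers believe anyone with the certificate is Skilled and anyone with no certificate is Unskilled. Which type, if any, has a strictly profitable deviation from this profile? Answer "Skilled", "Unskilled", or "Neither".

The certificate pays 23; no certificate pays 16.
Skilled: assigned the certificate, nets 23 − 9 = 14; deviating to no certificate nets 16.
Unskilled: assigned no certificate, nets 16; deviating to the certificate nets 23 − 11 = 12.
The Skilled type gains 2 by deviating.

Skilled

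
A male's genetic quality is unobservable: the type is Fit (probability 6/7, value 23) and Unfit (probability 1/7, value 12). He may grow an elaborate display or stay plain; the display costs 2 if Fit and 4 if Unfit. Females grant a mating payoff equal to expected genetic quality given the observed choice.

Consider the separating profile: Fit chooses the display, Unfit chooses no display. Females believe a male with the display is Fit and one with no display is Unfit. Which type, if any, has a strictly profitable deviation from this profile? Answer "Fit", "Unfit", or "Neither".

Unfit

The display pays 23; no display pays 12.
Fit: assigned the display, nets 23 − 2 = 21; deviating to no display nets 12.
Unfit: assigned no display, nets 12; deviating to the display nets 23 − 4 = 19.
The Unfit type gains 7 by deviating.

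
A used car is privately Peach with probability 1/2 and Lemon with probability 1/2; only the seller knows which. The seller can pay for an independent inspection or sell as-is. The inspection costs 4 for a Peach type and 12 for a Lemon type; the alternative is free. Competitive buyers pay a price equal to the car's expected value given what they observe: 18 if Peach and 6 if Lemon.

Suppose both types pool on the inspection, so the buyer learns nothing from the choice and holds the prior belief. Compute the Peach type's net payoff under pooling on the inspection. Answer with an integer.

8

Pooled price = 1/2·18 + 1/2·6 = 12.
Peach pays cost 4 for the inspection, so net payoff = 12 − 4 = 8.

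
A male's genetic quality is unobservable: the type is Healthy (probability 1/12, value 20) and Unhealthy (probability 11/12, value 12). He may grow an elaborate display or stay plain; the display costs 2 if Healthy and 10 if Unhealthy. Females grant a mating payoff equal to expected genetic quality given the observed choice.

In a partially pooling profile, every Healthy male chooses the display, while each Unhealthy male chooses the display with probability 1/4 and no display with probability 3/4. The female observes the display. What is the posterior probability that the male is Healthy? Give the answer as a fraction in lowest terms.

4/15

P(the display) = (1/12)·1 + (11/12)·(1/4) = 5/16.
By Bayes' rule, P(Healthy | the display) = (1/12) / (5/16) = 4/15.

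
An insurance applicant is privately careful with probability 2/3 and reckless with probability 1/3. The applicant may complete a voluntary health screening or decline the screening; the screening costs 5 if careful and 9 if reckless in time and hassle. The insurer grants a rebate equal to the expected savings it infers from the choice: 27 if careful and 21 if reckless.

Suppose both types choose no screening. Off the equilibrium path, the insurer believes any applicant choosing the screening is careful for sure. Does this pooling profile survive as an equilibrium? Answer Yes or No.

Yes

On path, the insurer holds the prior and pays 2/3·27 + 1/3·21 = 25. Off path (the screening), believing careful, it pays 27.
careful: no screening nets 25; the screening nets 27 − 5 = 22. careful stays.
reckless: no screening nets 25; the screening nets 27 − 9 = 18. reckless stays.
No type deviates, so pooling is sustained.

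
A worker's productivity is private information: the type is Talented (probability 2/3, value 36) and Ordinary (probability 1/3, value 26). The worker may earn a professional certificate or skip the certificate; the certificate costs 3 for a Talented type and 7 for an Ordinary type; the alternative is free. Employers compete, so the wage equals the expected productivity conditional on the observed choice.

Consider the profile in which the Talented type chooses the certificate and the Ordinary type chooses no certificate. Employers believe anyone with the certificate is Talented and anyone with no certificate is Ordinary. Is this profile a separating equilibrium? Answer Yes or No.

No

Under these beliefs, the certificate earns wage 36 and no certificate earns wage 26.
Talented: the certificate nets 36 − 3 = 33; no certificate nets 26. Talented prefers the certificate.
Ordinary: the certificate nets 36 − 7 = 29; no certificate nets 26. Ordinary would deviate to the certificate.
Ordinary has a profitable deviation, so the profile is not an equilibrium.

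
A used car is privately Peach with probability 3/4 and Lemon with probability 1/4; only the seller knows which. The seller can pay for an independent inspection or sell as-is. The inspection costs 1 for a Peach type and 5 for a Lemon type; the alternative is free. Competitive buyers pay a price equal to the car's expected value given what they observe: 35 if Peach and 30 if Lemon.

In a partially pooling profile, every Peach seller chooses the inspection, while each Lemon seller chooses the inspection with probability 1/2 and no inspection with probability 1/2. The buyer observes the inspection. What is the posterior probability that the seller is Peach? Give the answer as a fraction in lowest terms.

6/7

P(the inspection) = (3/4)·1 + (1/4)·(1/2) = 7/8.
By Bayes' rule, P(Peach | the inspection) = (3/4) / (7/8) = 6/7.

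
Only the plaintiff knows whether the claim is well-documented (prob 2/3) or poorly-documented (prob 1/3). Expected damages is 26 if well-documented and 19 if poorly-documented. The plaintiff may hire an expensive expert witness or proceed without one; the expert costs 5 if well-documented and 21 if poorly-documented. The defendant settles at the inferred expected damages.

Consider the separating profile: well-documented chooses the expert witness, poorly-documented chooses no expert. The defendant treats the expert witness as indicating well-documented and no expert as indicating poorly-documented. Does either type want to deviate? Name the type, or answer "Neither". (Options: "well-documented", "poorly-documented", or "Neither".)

The expert witness pays 26; no expert pays 19.
well-documented: assigned the expert witness, nets 26 − 5 = 21; deviating to no expert nets 19.
poorly-documented: assigned no expert, nets 19; deviating to the expert witness nets 26 − 21 = 5.
Both types strictly prefer their assigned action; no profitable deviation.

Neither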